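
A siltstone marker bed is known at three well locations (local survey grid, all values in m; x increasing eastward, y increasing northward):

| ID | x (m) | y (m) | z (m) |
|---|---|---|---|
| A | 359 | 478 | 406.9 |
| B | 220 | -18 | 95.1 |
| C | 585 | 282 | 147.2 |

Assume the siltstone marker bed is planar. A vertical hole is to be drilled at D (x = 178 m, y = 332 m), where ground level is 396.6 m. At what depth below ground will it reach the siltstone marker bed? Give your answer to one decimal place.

13.4 m

Let the plane be z = a·x + b·y + c.
B−A: −139a − 496b = −311.8;  C−A: 226a − 196b = −259.7.
Solving gives a = −0.48585, b = 0.76478.
Then c = 406.9 − a·359 − b·478 = 215.75.
At (178, 332): z_contact = −86.48 + 253.91 + 215.75 = 383.18 m.
Depth below ground = 396.6 − 383.18 = 13.4 m.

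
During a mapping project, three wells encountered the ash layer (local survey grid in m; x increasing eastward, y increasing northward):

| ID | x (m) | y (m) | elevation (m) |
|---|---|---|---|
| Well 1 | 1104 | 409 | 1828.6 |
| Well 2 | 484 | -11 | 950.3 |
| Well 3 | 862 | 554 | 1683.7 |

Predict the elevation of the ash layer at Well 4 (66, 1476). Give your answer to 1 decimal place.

1492.2 m

Two edge vectors: Well 1→Well 2 = (-620, -420, -878.3), Well 1→Well 3 = (-242, 145, -144.9).
Normal n = (Well 1→Well 2) × (Well 1→Well 3) = (188211.5, 122710.6, -191540).
So ∂z/∂x = −n_x/n_z = 0.982622 and ∂z/∂y = −n_y/n_z = 0.640653.
Intercept c from Well 1: 1828.6 − 1084.82 − 262.03 = 481.76.
At (66, 1476): z = 64.9 + 945.6 + 481.76 = 1492.2 m.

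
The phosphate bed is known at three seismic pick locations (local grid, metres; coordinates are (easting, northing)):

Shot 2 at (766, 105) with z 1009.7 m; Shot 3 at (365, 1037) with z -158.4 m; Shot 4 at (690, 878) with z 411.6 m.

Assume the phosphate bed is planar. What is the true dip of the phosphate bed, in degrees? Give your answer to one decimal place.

57.6°

Two edge vectors: Shot 2→Shot 3 = (-401, 932, -1168.1), Shot 2→Shot 4 = (-76, 773, -598.1).
Normal n = (Shot 2→Shot 3) × (Shot 2→Shot 4) = (345512.1, -151062.5, -239141).
So ∂z/∂E = −n_x/n_z = 1.44480 and ∂z/∂N = −n_y/n_z = −0.63169.
Gradient magnitude |∇z| = √(a² + b²) = √(2.08746 + 0.39903) = 1.57686.
True dip = arctan(1.57686) = 57.6°, dipping toward WNW (azimuth ≈ 294°).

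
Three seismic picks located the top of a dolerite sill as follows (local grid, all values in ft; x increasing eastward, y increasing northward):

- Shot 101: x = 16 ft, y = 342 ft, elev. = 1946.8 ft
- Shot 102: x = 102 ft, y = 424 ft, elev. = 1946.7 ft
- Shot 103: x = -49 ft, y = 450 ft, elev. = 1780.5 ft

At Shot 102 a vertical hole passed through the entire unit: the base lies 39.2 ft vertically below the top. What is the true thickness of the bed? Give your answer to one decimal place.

23.3 ft

Let the plane be z = a·x + b·y + c.
Shot 102−Shot 101: 86a + 82b = −0.1;  Shot 103−Shot 101: −65a + 108b = −166.3.
Solving gives a = 0.93212, b = −0.97881.
|∇z| = √(a²+b²) = 1.35164, so dip δ = arctan(1.35164) = 53.50°.
True thickness = vertical thickness × cos δ = 39.2 × cos 53.50° = 23.3 ft.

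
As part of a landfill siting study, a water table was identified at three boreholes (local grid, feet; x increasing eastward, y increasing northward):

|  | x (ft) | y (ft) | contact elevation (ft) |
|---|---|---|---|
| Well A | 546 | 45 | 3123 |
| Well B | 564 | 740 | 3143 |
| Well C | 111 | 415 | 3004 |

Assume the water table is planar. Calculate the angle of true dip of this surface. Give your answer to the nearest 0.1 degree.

16.3°

Let the plane be z = a·x + b·y + c.
Well B−Well A: 18a + 695b = 20;  Well C−Well A: −435a + 370b = −119.
Solving gives a = 0.29162, b = 0.02122.
Gradient magnitude |∇z| = √(a² + b²) = √(0.08504 + 0.00045) = 0.29239.
True dip = arctan(0.29239) = 16.3°, dipping toward W (azimuth ≈ 266°).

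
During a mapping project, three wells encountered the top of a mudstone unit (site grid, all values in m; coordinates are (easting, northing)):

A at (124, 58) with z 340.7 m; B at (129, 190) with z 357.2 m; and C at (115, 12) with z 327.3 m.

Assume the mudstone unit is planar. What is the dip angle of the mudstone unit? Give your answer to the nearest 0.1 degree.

Two edge vectors: A→B = (5, 132, 16.5), A→C = (-9, -46, -13.4).
Normal n = (A→B) × (A→C) = (-1009.8, -81.5, 958).
So ∂z/∂E = −n_x/n_z = 1.05407 and ∂z/∂N = −n_y/n_z = 0.08507.
Gradient magnitude |∇z| = √(a² + b²) = √(1.11107 + 0.00724) = 1.05750.
True dip = arctan(1.05750) = 46.6°, dipping toward W (azimuth ≈ 265°).

46.6°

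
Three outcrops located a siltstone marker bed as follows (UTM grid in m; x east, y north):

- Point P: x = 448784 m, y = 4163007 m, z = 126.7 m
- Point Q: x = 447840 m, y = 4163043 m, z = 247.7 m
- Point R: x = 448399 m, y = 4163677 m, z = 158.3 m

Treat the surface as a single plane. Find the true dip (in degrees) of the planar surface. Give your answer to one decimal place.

7.5°

Two edge vectors: Point P→Point Q = (-944, 36, 121), Point P→Point R = (-385, 670, 31.6).
Normal n = (Point P→Point Q) × (Point P→Point R) = (-79932.4, -16754.6, -618620).
So ∂z/∂x = −n_x/n_z = −0.12921 and ∂z/∂y = −n_y/n_z = −0.02708.
Gradient magnitude |∇z| = √(a² + b²) = √(0.01670 + 0.00073) = 0.13202.
True dip = arctan(0.13202) = 7.5°, dipping toward ENE (azimuth ≈ 078°).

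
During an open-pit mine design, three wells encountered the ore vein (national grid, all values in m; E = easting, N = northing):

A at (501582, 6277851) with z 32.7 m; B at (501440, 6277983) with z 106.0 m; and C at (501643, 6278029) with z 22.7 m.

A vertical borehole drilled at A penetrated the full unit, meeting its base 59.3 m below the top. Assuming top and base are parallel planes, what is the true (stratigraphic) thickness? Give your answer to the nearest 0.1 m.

54.3 m

Let the plane be z = a·E + b·N + c.
B−A: −142a + 132b = 73.3;  C−A: 61a + 178b = −10.
Solving gives a = −0.43109, b = 0.09155.
|∇z| = √(a²+b²) = 0.44071, so dip δ = arctan(0.44071) = 23.78°.
True thickness = vertical thickness × cos δ = 59.3 × cos 23.78° = 54.3 m.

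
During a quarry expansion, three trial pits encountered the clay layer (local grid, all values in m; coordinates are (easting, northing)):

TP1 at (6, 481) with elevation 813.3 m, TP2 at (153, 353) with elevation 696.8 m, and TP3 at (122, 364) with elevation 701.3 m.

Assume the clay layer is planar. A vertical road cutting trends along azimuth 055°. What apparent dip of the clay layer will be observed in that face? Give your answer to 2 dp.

44.00°

Two edge vectors: TP1→TP2 = (147, -128, -116.5), TP1→TP3 = (116, -117, -112).
Normal n = (TP1→TP2) × (TP1→TP3) = (705.5, 2950, -2351).
So ∂z/∂E = −n_x/n_z = 0.30009 and ∂z/∂N = −n_y/n_z = 1.25479.
Unit vector along 055° is (sin 55°, cos 55°) = (0.8192, 0.5736).
Slope in that direction = a·(0.8192) + b·(0.5736) = 0.96553.
Apparent dip = arctan|0.96553| = 44.00° (true dip is 52.2°, so apparent ≤ true as expected).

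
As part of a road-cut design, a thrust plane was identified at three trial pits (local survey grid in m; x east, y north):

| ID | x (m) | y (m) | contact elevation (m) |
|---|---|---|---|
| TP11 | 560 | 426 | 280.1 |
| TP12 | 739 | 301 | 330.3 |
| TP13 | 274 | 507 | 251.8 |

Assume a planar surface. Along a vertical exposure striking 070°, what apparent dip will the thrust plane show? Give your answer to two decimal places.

Let the plane be z = a·x + b·y + c.
TP12−TP11: 179a − 125b = 50.2;  TP13−TP11: −286a + 81b = −28.3.
Solving gives a = −0.02488, b = −0.43723.
Unit vector along 070° is (sin 70°, cos 70°) = (0.9397, 0.3420).
Slope in that direction = a·(0.9397) + b·(0.3420) = −0.17292.
Apparent dip = arctan|0.17292| = 9.81° (true dip is 23.7°, so apparent ≤ true as expected).

9.81°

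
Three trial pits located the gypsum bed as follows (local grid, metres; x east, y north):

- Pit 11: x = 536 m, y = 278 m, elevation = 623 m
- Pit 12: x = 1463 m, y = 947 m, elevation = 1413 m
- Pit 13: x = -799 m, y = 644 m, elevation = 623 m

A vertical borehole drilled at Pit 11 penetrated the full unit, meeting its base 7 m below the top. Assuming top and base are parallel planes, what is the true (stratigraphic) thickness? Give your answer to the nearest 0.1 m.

Two edge vectors: Pit 11→Pit 12 = (927, 669, 790), Pit 11→Pit 13 = (-1335, 366, 0).
Normal n = (Pit 11→Pit 12) × (Pit 11→Pit 13) = (-289140, -1054650, 1232397).
So ∂z/∂x = −n_x/n_z = 0.23462 and ∂z/∂y = −n_y/n_z = 0.85577.
|∇z| = √(a²+b²) = 0.88735, so dip δ = arctan(0.88735) = 41.58°.
True thickness = vertical thickness × cos δ = 7 × cos 41.58° = 5.2 m.

5.2 m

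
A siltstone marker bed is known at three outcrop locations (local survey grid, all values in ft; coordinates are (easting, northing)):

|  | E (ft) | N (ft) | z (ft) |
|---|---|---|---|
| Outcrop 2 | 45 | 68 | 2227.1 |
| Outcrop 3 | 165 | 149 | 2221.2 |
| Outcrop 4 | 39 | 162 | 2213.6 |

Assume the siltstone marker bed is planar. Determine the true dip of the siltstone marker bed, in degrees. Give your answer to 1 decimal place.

Two edge vectors: Outcrop 2→Outcrop 3 = (120, 81, -5.9), Outcrop 2→Outcrop 4 = (-6, 94, -13.5).
Normal n = (Outcrop 2→Outcrop 3) × (Outcrop 2→Outcrop 4) = (-538.9, 1655.4, 11766).
So ∂z/∂E = −n_x/n_z = 0.04580 and ∂z/∂N = −n_y/n_z = −0.14069.
Gradient magnitude |∇z| = √(a² + b²) = √(0.00210 + 0.01979) = 0.14796.
True dip = arctan(0.14796) = 8.4°, dipping toward NNW (azimuth ≈ 342°).

8.4°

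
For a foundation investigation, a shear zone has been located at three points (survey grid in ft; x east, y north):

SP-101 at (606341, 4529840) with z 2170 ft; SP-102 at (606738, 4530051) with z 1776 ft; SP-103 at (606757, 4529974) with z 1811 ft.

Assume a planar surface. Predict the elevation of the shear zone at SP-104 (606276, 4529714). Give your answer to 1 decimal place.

Let the plane be z = a·x + b·y + c.
SP-102−SP-101: 397a + 211b = −394;  SP-103−SP-101: 416a + 134b = −359.
Solving gives a = −0.663803575, b = −0.618341142.
Then c = 2170 − a·606341 − b·4529840 = 3205647.76.
At (606276, 4529714): z = −402448.2 − 2800908.5 + 3205647.76 = 2291.1 ft.

2291.1 ft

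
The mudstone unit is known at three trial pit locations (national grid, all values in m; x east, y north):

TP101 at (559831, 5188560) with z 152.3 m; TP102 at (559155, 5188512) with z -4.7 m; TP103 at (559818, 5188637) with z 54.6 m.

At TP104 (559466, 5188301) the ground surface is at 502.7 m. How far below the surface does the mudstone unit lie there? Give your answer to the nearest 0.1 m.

Two edge vectors: TP101→TP102 = (-676, -48, -157), TP101→TP103 = (-13, 77, -97.7).
Normal n = (TP101→TP102) × (TP101→TP103) = (16778.6, -64004.2, -52676).
So ∂z/∂x = −n_x/n_z = 0.318524565 and ∂z/∂y = −n_y/n_z = −1.215054294.
Intercept c from TP101: 152.3 − 178319.93 + 6304382.11 = 6126214.48.
At (559466, 5188301): z_contact = 178203.66 − 6304067.41 + 6126214.48 = 350.74 m.
Depth below ground = 502.7 − 350.74 = 152.0 m.

152.0 m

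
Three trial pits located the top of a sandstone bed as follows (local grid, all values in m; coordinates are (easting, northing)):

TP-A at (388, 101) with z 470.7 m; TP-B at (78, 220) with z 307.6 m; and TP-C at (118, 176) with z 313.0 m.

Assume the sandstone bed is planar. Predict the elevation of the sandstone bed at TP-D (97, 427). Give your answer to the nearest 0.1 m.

Let the plane be z = a·E + b·N + c.
TP-B−TP-A: −310a + 119b = −163.1;  TP-C−TP-A: −270a + 75b = −157.7.
Solving gives a = 0.73579, b = 0.54617.
Then c = 470.7 − a·388 − b·101 = 130.05.
At (97, 427): z = 71.4 + 233.2 + 130.05 = 434.6 m.

434.6 m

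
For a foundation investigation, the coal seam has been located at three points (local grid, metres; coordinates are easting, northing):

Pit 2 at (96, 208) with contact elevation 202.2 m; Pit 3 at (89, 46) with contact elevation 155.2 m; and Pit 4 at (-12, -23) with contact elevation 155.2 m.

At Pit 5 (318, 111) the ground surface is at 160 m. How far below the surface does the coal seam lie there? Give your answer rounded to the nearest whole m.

Let the plane be z = a·easting + b·northing + c.
Pit 3−Pit 2: −7a − 162b = −47;  Pit 4−Pit 2: −108a − 231b = −47.
Solving gives a = −0.20423, b = 0.29895.
Then c = 202.2 − a·96 − b·208 = 159.63.
At (318, 111): z_contact = −64.9 + 33.2 + 159.63 = 127.9 m.
Depth below ground = 160 − 127.9 = 32 m.

32 m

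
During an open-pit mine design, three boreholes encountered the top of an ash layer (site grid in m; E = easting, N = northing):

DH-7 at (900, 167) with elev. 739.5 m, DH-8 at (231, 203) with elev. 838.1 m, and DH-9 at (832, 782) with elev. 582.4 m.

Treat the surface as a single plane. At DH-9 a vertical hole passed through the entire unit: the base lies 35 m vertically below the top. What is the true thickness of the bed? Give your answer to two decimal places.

Let the plane be z = a·E + b·N + c.
DH-8−DH-7: −669a + 36b = 98.6;  DH-9−DH-7: −68a + 615b = −157.1.
Solving gives a = −0.16209, b = −0.27337.
|∇z| = √(a²+b²) = 0.31781, so dip δ = arctan(0.31781) = 17.63°.
True thickness = vertical thickness × cos δ = 35 × cos 17.63° = 33.36 m.

33.36 m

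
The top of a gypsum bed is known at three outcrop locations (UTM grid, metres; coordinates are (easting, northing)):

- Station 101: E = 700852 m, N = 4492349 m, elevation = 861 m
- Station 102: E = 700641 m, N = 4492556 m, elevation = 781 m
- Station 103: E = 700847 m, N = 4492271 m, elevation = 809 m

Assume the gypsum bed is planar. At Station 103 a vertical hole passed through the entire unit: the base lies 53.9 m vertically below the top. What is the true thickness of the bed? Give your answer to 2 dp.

Let the plane be z = a·E + b·N + c.
Station 102−Station 101: −211a + 207b = −80;  Station 103−Station 101: −5a − 78b = −52.
Solving gives a = 0.97205, b = 0.60436.
|∇z| = √(a²+b²) = 1.14460, so dip δ = arctan(1.14460) = 48.86°.
True thickness = vertical thickness × cos δ = 53.9 × cos 48.86° = 35.46 m.

35.46 m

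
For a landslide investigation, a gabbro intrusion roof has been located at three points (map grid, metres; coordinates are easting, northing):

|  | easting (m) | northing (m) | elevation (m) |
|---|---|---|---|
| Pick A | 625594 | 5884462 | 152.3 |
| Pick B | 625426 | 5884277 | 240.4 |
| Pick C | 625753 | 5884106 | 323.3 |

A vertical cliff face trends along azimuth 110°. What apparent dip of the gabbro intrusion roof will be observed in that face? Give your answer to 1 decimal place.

9.5°

Two edge vectors: Pick A→Pick B = (-168, -185, 88.1), Pick A→Pick C = (159, -356, 171).
Normal n = (Pick A→Pick B) × (Pick A→Pick C) = (-271.4, 42735.9, 89223).
So ∂z/∂easting = −n_x/n_z = 0.00304 and ∂z/∂northing = −n_y/n_z = −0.47898.
Unit vector along 110° is (sin 110°, cos 110°) = (0.9397, -0.3420).
Slope in that direction = a·(0.9397) + b·(-0.3420) = 0.16668.
Apparent dip = arctan|0.16668| = 9.5° (true dip is 25.6°, so apparent ≤ true as expected).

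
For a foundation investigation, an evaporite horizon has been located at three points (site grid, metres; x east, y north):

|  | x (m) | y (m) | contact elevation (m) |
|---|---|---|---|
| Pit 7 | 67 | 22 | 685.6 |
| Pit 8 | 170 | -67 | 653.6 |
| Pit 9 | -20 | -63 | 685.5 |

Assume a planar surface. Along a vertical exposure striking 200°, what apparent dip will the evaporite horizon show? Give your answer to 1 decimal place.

Two edge vectors: Pit 7→Pit 8 = (103, -89, -32), Pit 7→Pit 9 = (-87, -85, -0.1).
Normal n = (Pit 7→Pit 8) × (Pit 7→Pit 9) = (-2711.1, 2794.3, -16498).
So ∂z/∂x = −n_x/n_z = −0.16433 and ∂z/∂y = −n_y/n_z = 0.16937.
Unit vector along 200° is (sin 200°, cos 200°) = (-0.3420, -0.9397).
Slope in that direction = a·(-0.3420) + b·(-0.9397) = −0.10295.
Apparent dip = arctan|0.10295| = 5.9° (true dip is 13.3°, so apparent ≤ true as expected).

5.9°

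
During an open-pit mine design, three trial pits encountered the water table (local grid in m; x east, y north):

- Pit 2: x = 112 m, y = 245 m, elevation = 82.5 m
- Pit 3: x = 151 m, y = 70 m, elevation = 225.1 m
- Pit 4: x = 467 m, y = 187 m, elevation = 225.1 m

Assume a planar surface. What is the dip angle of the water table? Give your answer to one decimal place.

Two edge vectors: Pit 2→Pit 3 = (39, -175, 142.6), Pit 2→Pit 4 = (355, -58, 142.6).
Normal n = (Pit 2→Pit 3) × (Pit 2→Pit 4) = (-16684.2, 45061.6, 59863).
So ∂z/∂x = −n_x/n_z = 0.27871 and ∂z/∂y = −n_y/n_z = −0.75275.
Gradient magnitude |∇z| = √(a² + b²) = √(0.07768 + 0.56663) = 0.80268.
True dip = arctan(0.80268) = 38.8°, dipping toward NNW (azimuth ≈ 340°).

38.8°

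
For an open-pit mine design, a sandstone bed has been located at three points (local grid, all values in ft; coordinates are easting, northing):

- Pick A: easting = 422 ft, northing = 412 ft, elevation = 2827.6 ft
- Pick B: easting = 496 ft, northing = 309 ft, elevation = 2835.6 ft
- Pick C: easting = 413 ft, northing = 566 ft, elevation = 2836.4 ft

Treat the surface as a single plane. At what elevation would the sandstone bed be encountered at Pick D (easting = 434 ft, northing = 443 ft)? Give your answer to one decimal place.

Let the plane be z = a·easting + b·northing + c.
Pick B−Pick A: 74a − 103b = 8;  Pick C−Pick A: −9a + 154b = 8.8.
Solving gives a = 0.20426, b = 0.06908.
Then c = 2827.6 − a·422 − b·412 = 2712.94.
At (434, 443): z = 88.6 + 30.6 + 2712.94 = 2832.2 ft.

2832.2 ft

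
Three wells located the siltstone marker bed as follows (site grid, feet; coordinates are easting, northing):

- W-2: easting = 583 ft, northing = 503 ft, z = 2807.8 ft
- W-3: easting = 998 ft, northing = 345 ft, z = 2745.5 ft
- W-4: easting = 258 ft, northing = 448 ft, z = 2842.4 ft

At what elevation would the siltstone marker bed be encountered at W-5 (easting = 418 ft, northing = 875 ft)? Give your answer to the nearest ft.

2857 ft

Let the plane be z = a·easting + b·northing + c.
W-3−W-2: 415a − 158b = −62.3;  W-4−W-2: −325a − 55b = 34.6.
Solving gives a = −0.11990, b = 0.07939.
Then c = 2807.8 − a·583 − b·503 = 2837.77.
At (418, 875): z = −50.1 + 69.5 + 2837.77 = 2857.1 ft.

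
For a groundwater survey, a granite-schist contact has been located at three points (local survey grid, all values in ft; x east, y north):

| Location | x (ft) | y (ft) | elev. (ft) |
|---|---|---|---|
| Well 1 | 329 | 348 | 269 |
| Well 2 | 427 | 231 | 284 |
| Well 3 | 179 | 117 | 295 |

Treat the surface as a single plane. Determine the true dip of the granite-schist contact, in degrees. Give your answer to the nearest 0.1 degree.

6.8°

Let the plane be z = a·x + b·y + c.
Well 2−Well 1: 98a − 117b = 15;  Well 3−Well 1: −150a − 231b = 26.
Solving gives a = 0.01053, b = −0.11939.
Gradient magnitude |∇z| = √(a² + b²) = √(0.00011 + 0.01425) = 0.11985.
True dip = arctan(0.11985) = 6.8°, dipping toward N (azimuth ≈ 355°).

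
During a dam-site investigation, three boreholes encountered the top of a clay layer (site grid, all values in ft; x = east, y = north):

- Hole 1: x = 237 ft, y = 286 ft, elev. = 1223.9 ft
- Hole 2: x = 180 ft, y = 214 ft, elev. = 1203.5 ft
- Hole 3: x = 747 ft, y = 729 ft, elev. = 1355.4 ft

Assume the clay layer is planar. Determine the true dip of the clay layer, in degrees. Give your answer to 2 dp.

14.38°

Let the plane be z = a·x + b·y + c.
Hole 2−Hole 1: −57a − 72b = −20.4;  Hole 3−Hole 1: 510a + 443b = 131.5.
Solving gives a = 0.03756, b = 0.25360.
Gradient magnitude |∇z| = √(a² + b²) = √(0.00141 + 0.06431) = 0.25636.
True dip = arctan(0.25636) = 14.38°, dipping toward S (azimuth ≈ 188°).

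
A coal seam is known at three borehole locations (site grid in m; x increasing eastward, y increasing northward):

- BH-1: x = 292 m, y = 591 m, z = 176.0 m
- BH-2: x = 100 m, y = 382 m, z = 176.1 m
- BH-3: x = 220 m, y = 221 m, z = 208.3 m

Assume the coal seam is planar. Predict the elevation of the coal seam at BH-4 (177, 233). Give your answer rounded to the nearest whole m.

Let the plane be z = a·x + b·y + c.
BH-2−BH-1: −192a − 209b = 0.1;  BH-3−BH-1: −72a − 370b = 32.3.
Solving gives a = 0.11990, b = −0.11063.
Then c = 176 − a·292 − b·591 = 206.37.
At (177, 233): z = 21.2 − 25.8 + 206.37 = 201.8 m.

202 m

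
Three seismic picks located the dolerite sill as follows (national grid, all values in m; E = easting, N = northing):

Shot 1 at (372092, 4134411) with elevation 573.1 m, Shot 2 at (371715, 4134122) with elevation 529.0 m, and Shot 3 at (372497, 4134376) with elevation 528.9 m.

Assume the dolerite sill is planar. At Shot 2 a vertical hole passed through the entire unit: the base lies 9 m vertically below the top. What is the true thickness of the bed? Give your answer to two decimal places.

8.67 m

Let the plane be z = a·E + b·N + c.
Shot 2−Shot 1: −377a − 289b = −44.1;  Shot 3−Shot 1: 405a − 35b = −44.2.
Solving gives a = −0.08623, b = 0.26508.
|∇z| = √(a²+b²) = 0.27875, so dip δ = arctan(0.27875) = 15.58°.
True thickness = vertical thickness × cos δ = 9 × cos 15.58° = 8.67 m.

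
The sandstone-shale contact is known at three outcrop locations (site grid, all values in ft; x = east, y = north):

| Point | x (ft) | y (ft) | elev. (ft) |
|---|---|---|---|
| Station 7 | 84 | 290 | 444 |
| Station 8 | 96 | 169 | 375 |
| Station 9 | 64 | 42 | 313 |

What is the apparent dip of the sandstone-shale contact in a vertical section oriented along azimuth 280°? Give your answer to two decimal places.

18.01°

Two edge vectors: Station 7→Station 8 = (12, -121, -69), Station 7→Station 9 = (-20, -248, -131).
Normal n = (Station 7→Station 8) × (Station 7→Station 9) = (-1261, 2952, -5396).
So ∂z/∂x = −n_x/n_z = −0.23369 and ∂z/∂y = −n_y/n_z = 0.54707.
Unit vector along 280° is (sin 280°, cos 280°) = (-0.9848, 0.1736).
Slope in that direction = a·(-0.9848) + b·(0.1736) = 0.32514.
Apparent dip = arctan|0.32514| = 18.01° (true dip is 30.7°, so apparent ≤ true as expected).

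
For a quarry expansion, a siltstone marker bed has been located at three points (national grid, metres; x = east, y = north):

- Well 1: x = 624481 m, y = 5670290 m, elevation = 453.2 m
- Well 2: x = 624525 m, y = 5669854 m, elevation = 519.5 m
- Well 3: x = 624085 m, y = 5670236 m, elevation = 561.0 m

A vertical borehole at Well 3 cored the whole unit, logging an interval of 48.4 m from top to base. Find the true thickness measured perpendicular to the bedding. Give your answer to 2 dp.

46.30 m

Two edge vectors: Well 1→Well 2 = (44, -436, 66.3), Well 1→Well 3 = (-396, -54, 107.8).
Normal n = (Well 1→Well 2) × (Well 1→Well 3) = (-43420.6, -30998, -175032).
So ∂z/∂x = −n_x/n_z = −0.24807 and ∂z/∂y = −n_y/n_z = −0.17710.
|∇z| = √(a²+b²) = 0.30480, so dip δ = arctan(0.30480) = 16.95°.
True thickness = vertical thickness × cos δ = 48.4 × cos 16.95° = 46.30 m.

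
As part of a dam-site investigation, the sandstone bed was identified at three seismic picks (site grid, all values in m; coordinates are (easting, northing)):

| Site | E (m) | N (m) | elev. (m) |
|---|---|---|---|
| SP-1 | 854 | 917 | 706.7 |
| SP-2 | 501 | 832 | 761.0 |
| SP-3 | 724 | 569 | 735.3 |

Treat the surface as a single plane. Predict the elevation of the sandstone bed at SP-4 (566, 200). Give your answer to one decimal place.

Two edge vectors: SP-1→SP-2 = (-353, -85, 54.3), SP-1→SP-3 = (-130, -348, 28.6).
Normal n = (SP-1→SP-2) × (SP-1→SP-3) = (16465.4, 3036.8, 111794).
So ∂z/∂E = −n_x/n_z = −0.14728 and ∂z/∂N = −n_y/n_z = −0.02716.
Intercept c from SP-1: 706.7 + 125.78 + 24.91 = 857.39.
At (566, 200): z = −83.4 − 5.4 + 857.39 = 768.6 m.

768.6 m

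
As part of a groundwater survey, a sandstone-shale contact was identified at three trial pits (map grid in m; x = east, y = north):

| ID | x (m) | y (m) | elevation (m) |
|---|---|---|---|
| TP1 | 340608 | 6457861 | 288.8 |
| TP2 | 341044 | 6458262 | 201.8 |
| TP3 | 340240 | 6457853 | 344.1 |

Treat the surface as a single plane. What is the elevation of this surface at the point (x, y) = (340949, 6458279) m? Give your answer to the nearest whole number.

Two edge vectors: TP1→TP2 = (436, 401, -87), TP1→TP3 = (-368, -8, 55.3).
Normal n = (TP1→TP2) × (TP1→TP3) = (21479.3, 7905.2, 144080).
So ∂z/∂x = −n_x/n_z = −0.14907898 and ∂z/∂y = −n_y/n_z = −0.05486674.
Intercept c from TP1: 288.8 + 50777.49 + 354321.78 = 405388.08.
At (340949, 6458279): z = −50828.3 − 354344.7 + 405388.08 = 215.0 m.

215 m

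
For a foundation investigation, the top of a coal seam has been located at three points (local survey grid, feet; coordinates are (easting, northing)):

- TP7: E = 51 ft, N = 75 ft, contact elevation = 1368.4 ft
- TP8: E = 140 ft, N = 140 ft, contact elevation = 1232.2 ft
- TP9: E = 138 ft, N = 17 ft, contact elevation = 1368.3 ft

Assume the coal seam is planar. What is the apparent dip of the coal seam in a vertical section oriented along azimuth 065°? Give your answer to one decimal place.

48.4°

Let the plane be z = a·E + b·N + c.
TP8−TP7: 89a + 65b = −136.2;  TP9−TP7: 87a − 58b = −0.1.
Solving gives a = −0.73090, b = −1.09462.
Unit vector along 065° is (sin 65°, cos 65°) = (0.9063, 0.4226).
Slope in that direction = a·(0.9063) + b·(0.4226) = −1.12502.
Apparent dip = arctan|1.12502| = 48.4° (true dip is 52.8°, so apparent ≤ true as expected).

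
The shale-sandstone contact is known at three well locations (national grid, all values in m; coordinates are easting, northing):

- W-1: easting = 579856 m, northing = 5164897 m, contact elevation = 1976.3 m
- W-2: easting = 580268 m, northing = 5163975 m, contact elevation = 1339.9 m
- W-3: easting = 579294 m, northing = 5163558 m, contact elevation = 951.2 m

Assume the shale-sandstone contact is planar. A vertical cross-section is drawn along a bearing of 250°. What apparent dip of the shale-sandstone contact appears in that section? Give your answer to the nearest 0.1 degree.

Let the plane be z = a·easting + b·northing + c.
W-2−W-1: 412a − 922b = −636.4;  W-3−W-1: −562a − 1339b = −1025.1.
Solving gives a = 0.08693, b = 0.72908.
Unit vector along 250° is (sin 250°, cos 250°) = (-0.9397, -0.3420).
Slope in that direction = a·(-0.9397) + b·(-0.3420) = −0.33105.
Apparent dip = arctan|0.33105| = 18.3° (true dip is 36.3°, so apparent ≤ true as expected).

18.3°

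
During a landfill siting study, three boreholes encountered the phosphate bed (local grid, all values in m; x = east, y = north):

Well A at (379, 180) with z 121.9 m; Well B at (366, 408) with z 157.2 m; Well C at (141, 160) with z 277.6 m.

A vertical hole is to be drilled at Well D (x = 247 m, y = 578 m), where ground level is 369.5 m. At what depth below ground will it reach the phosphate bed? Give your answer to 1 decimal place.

113.4 m

Let the plane be z = a·x + b·y + c.
Well B−Well A: −13a + 228b = 35.3;  Well C−Well A: −238a − 20b = 155.7.
Solving gives a = −0.66403, b = 0.11696.
Then c = 121.9 − a·379 − b·180 = 352.51.
At (247, 578): z_contact = −164.02 + 67.60 + 352.51 = 256.10 m.
Depth below ground = 369.5 − 256.10 = 113.4 m.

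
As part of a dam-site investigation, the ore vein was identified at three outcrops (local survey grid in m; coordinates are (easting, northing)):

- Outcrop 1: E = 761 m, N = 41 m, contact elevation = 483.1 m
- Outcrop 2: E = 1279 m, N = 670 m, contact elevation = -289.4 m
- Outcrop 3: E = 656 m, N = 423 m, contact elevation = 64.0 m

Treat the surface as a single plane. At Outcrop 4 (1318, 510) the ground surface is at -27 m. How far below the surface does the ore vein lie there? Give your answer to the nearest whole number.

86 m

Let the plane be z = a·E + b·N + c.
Outcrop 2−Outcrop 1: 518a + 629b = −772.5;  Outcrop 3−Outcrop 1: −105a + 382b = −419.1.
Solving gives a = −0.11928, b = −1.12991.
Then c = 483.1 − a·761 − b·41 = 620.20.
At (1318, 510): z_contact = −157.2 − 576.3 + 620.20 = -113.3 m.
Depth below ground = -27 − (-113.3) = 86 m.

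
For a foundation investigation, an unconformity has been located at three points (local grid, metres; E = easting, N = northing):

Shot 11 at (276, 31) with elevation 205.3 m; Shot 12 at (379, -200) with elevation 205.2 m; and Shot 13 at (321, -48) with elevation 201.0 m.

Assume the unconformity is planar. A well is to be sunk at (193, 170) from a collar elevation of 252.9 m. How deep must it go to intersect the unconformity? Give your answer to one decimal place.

38.4 m

Let the plane be z = a·E + b·N + c.
Shot 12−Shot 11: 103a − 231b = −0.1;  Shot 13−Shot 11: 45a − 79b = −4.3.
Solving gives a = −0.43640, b = −0.19415.
Then c = 205.3 − a·276 − b·31 = 331.77.
At (193, 170): z_contact = −84.23 − 33.01 + 331.77 = 214.53 m.
Depth below ground = 252.9 − 214.53 = 38.4 m.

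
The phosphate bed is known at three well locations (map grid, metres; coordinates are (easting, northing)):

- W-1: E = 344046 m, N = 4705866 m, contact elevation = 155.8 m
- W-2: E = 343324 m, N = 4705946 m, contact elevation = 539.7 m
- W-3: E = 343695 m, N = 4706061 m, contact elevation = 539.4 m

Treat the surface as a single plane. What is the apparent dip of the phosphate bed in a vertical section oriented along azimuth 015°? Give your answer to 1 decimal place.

48.2°

Let the plane be z = a·E + b·N + c.
W-2−W-1: −722a + 80b = 383.9;  W-3−W-1: −351a + 195b = 383.6.
Solving gives a = −0.39191, b = 1.26174.
Unit vector along 015° is (sin 15°, cos 15°) = (0.2588, 0.9659).
Slope in that direction = a·(0.2588) + b·(0.9659) = 1.11731.
Apparent dip = arctan|1.11731| = 48.2° (true dip is 52.9°, so apparent ≤ true as expected).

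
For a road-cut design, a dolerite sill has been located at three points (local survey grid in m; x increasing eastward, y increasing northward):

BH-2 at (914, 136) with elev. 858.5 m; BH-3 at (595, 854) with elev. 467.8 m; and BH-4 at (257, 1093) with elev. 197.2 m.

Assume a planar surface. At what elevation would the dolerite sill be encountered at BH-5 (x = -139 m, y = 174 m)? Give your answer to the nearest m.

Let the plane be z = a·x + b·y + c.
BH-3−BH-2: −319a + 718b = −390.7;  BH-4−BH-2: −657a + 957b = −661.3.
Solving gives a = 0.60629, b = −0.27478.
Then c = 858.5 − a·914 − b·136 = 341.72.
At (-139, 174): z = −84.3 − 47.8 + 341.72 = 209.6 m.

210 m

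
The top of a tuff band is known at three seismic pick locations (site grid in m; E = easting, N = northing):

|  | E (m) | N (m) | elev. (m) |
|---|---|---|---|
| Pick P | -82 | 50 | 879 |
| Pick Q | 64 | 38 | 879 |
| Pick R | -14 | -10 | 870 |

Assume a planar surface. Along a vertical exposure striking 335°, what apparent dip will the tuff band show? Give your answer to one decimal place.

8.2°

Let the plane be z = a·E + b·N + c.
Pick Q−Pick P: 146a − 12b = 0;  Pick R−Pick P: 68a − 60b = −9.
Solving gives a = 0.01360, b = 0.16541.
Unit vector along 335° is (sin 335°, cos 335°) = (-0.4226, 0.9063).
Slope in that direction = a·(-0.4226) + b·(0.9063) = 0.14416.
Apparent dip = arctan|0.14416| = 8.2° (true dip is 9.4°, so apparent ≤ true as expected).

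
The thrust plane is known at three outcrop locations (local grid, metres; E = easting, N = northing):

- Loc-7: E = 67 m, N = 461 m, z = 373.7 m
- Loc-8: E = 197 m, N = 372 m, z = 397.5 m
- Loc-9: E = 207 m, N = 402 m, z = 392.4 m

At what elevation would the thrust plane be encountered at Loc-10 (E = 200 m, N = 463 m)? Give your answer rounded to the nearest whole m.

381 m

Let the plane be z = a·E + b·N + c.
Loc-8−Loc-7: 130a − 89b = 23.8;  Loc-9−Loc-7: 140a − 59b = 18.7.
Solving gives a = 0.05430, b = −0.18810.
Then c = 373.7 − a·67 − b·461 = 456.78.
At (200, 463): z = 10.9 − 87.1 + 456.78 = 380.5 m.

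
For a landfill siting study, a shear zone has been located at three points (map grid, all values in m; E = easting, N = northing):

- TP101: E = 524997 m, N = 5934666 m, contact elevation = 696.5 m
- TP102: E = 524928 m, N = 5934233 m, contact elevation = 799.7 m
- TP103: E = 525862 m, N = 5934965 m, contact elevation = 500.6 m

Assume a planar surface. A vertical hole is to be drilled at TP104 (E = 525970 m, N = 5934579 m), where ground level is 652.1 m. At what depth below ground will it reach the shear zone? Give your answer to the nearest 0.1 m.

85.4 m

Let the plane be z = a·E + b·N + c.
TP102−TP101: −69a − 433b = 103.2;  TP103−TP101: 865a + 299b = −195.9.
Solving gives a = −0.152488740, b = −0.214037591.
Then c = 696.5 − a·524997 − b·5934666 = 1350994.25.
At (525970, 5934579): z_contact = −80204.50 − 1270222.99 + 1350994.25 = 566.75 m.
Depth below ground = 652.1 − 566.75 = 85.4 m.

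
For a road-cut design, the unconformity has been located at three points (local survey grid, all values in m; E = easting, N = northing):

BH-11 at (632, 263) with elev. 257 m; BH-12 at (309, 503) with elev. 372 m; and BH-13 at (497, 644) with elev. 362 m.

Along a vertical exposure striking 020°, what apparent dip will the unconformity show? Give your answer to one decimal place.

Two edge vectors: BH-11→BH-12 = (-323, 240, 115), BH-11→BH-13 = (-135, 381, 105).
Normal n = (BH-11→BH-12) × (BH-11→BH-13) = (-18615, 18390, -90663).
So ∂z/∂E = −n_x/n_z = −0.20532 and ∂z/∂N = −n_y/n_z = 0.20284.
Unit vector along 020° is (sin 20°, cos 20°) = (0.3420, 0.9397).
Slope in that direction = a·(0.3420) + b·(0.9397) = 0.12038.
Apparent dip = arctan|0.12038| = 6.9° (true dip is 16.1°, so apparent ≤ true as expected).

6.9°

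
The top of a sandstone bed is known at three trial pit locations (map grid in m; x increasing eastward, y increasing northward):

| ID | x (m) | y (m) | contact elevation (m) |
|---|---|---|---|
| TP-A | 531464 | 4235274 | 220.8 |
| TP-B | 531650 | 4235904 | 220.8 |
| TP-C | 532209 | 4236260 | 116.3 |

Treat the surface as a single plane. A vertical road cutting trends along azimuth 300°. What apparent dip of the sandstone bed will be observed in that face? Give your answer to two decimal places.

13.14°

Let the plane be z = a·x + b·y + c.
TP-B−TP-A: 186a + 630b = 0;  TP-C−TP-A: 745a + 986b = −104.5.
Solving gives a = −0.23023, b = 0.06797.
Unit vector along 300° is (sin 300°, cos 300°) = (-0.8660, 0.5000).
Slope in that direction = a·(-0.8660) + b·(0.5000) = 0.23337.
Apparent dip = arctan|0.23337| = 13.14° (true dip is 13.5°, so apparent ≤ true as expected).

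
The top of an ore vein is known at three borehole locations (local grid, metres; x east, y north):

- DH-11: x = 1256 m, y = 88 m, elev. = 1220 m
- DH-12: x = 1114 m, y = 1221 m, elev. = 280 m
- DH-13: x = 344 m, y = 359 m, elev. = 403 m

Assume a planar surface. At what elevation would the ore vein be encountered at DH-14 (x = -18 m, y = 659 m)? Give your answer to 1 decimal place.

-64.7 m

Let the plane be z = a·x + b·y + c.
DH-12−DH-11: −142a + 1133b = −940;  DH-13−DH-11: −912a + 271b = −817.
Solving gives a = 0.674419, b = −0.745130.
Then c = 1220 − a·1256 − b·88 = 438.50.
At (-18, 659): z = −12.1 − 491.0 + 438.50 = -64.7 m.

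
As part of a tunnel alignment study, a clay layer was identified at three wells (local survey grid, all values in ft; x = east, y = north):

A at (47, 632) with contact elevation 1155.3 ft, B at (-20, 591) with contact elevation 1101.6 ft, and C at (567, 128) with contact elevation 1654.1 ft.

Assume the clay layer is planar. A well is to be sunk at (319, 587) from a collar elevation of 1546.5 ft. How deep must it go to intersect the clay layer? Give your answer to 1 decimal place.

152.1 ft

Let the plane be z = a·x + b·y + c.
B−A: −67a − 41b = −53.7;  C−A: 520a − 504b = 498.8.
Solving gives a = 0.86254, b = −0.09976.
Then c = 1155.3 − a·47 − b·632 = 1177.81.
At (319, 587): z_contact = 275.15 − 58.56 + 1177.81 = 1394.40 ft.
Depth below ground = 1546.5 − 1394.40 = 152.1 ft.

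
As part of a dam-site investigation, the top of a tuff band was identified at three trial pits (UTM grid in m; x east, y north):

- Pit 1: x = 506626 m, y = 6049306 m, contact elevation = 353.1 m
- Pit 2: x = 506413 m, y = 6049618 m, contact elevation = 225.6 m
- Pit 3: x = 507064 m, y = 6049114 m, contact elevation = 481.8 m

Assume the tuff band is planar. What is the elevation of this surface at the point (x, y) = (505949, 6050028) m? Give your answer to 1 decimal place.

27.9 m

Two edge vectors: Pit 1→Pit 2 = (-213, 312, -127.5), Pit 1→Pit 3 = (438, -192, 128.7).
Normal n = (Pit 1→Pit 2) × (Pit 1→Pit 3) = (15674.4, -28431.9, -95760).
So ∂z/∂x = −n_x/n_z = 0.163684211 and ∂z/∂y = −n_y/n_z = −0.296907895.
Intercept c from Pit 1: 353.1 − 82926.68 + 1796086.71 = 1713513.13.
At (505949, 6050028): z = 82815.9 − 1796301.1 + 1713513.13 = 27.9 m.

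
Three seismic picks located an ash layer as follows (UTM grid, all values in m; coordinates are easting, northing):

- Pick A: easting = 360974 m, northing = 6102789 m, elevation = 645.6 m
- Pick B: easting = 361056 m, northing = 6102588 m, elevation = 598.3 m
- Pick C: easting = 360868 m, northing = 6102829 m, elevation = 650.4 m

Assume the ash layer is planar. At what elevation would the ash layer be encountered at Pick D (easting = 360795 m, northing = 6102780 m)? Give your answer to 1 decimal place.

634.1 m

Let the plane be z = a·easting + b·northing + c.
Pick B−Pick A: 82a − 201b = −47.3;  Pick C−Pick A: −106a + 40b = 4.8.
Solving gives a = 0.051436813, b = 0.256307556.
Then c = 645.6 − a·360974 − b·6102789 = −1582112.68.
At (360795, 6102780): z = 18558.1 + 1564188.6 − 1582112.68 = 634.1 m.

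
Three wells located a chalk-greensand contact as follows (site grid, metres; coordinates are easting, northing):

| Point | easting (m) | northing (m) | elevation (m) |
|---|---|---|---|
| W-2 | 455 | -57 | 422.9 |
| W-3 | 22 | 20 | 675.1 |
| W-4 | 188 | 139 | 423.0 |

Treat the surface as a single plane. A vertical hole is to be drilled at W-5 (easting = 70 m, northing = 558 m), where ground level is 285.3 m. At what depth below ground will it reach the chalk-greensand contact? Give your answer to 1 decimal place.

210.1 m

Let the plane be z = a·easting + b·northing + c.
W-3−W-2: −433a + 77b = 252.2;  W-4−W-2: −267a + 196b = 0.1.
Solving gives a = −0.76853, b = −1.04642.
Then c = 422.9 − a·455 − b·-57 = 712.94.
At (70, 558): z_contact = −53.80 − 583.90 + 712.94 = 75.24 m.
Depth below ground = 285.3 − 75.24 = 210.1 m.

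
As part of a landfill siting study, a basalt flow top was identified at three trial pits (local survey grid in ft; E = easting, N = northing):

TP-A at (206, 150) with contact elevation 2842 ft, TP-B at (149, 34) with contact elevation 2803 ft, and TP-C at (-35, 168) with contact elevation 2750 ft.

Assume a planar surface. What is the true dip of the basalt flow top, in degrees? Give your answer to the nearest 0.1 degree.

Two edge vectors: TP-A→TP-B = (-57, -116, -39), TP-A→TP-C = (-241, 18, -92).
Normal n = (TP-A→TP-B) × (TP-A→TP-C) = (11374, 4155, -28982).
So ∂z/∂E = −n_x/n_z = 0.39245 and ∂z/∂N = −n_y/n_z = 0.14336.
Gradient magnitude |∇z| = √(a² + b²) = √(0.15402 + 0.02055) = 0.41782.
True dip = arctan(0.41782) = 22.7°, dipping toward WSW (azimuth ≈ 250°).

22.7°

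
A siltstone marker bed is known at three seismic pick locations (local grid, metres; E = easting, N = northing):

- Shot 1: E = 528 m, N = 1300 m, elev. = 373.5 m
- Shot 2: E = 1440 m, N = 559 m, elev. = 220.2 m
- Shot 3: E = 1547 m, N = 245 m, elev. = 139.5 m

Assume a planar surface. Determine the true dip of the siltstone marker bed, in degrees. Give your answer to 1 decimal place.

15.7°

Let the plane be z = a·E + b·N + c.
Shot 2−Shot 1: 912a − 741b = −153.3;  Shot 3−Shot 1: 1019a − 1055b = −234.
Solving gives a = 0.05632, b = 0.27620.
Gradient magnitude |∇z| = √(a² + b²) = √(0.00317 + 0.07629) = 0.28188.
True dip = arctan(0.28188) = 15.7°, dipping toward SSW (azimuth ≈ 192°).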